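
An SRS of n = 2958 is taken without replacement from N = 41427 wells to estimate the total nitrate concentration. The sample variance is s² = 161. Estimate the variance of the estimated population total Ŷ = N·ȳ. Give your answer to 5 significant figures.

Var(Ŷ) = N²·Var(ȳ) = N²·(1 − n/N)·s²/n.
f = 2958/41427 = 0.07140271; Var(ȳ) = 0.92859729·161/2958 = 0.050542314.
Var(Ŷ) = 41427² · 0.050542314 = 8.6740534 × 10^7.

8.6741 × 10^7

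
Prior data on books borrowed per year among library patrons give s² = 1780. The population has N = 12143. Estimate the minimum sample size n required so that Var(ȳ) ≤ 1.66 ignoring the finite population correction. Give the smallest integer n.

1073

Without fpc, n₀ = s²/D = 1780/1.66 = 1072.2892.
Rounding up, n = 1073.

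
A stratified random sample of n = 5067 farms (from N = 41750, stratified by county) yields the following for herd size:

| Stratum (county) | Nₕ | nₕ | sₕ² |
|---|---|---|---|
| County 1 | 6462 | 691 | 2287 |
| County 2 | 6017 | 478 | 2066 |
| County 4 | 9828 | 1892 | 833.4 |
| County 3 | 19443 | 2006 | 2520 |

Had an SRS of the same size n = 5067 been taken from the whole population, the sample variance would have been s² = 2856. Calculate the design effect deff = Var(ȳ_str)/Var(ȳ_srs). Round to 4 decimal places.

0.8430

Var(ȳ_str) = Σ Wₕ²(1−fₕ)sₕ²/nₕ with Wₕ = Nₕ/41750:
  County 1: (6462/41750)²·(1−691/6462)·2287/691 = 0.07080977
  County 2: (6017/41750)²·(1−478/6017)·2066/478 = 0.082642004
  County 4: (9828/41750)²·(1−1892/9828)·833.4/1892 = 0.019709981
  County 3: (19443/41750)²·(1−2006/19443)·2520/2006 = 0.24433838
  → Var(ȳ_str) = 0.41750014.
Var(ȳ_srs) = (1 − 5067/41750)·2856/5067 = 0.49523994.
deff = 0.41750014 / 0.49523994 = 0.8430.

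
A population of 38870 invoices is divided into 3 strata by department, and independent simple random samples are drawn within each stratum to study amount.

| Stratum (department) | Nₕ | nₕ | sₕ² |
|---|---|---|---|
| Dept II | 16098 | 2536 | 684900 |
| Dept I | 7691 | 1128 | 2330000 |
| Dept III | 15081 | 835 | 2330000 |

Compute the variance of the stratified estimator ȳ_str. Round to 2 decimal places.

504.83

Var(ȳ_str) = Σₕ Wₕ²(1 − fₕ)sₕ²/nₕ with Wₕ = Nₕ/N, N = 38870.
Dept II: Wₕ = 0.41414973; term = 0.41414973²·(1 − 0.15753510)·684900/2536 = 39.025143.
Dept I: Wₕ = 0.19786468; term = 0.19786468²·(1 − 0.14666493)·2330000/1128 = 69.008559.
Dept III: Wₕ = 0.38798559; term = 0.38798559²·(1 − 0.05536768)·2330000/835 = 396.79249.
Sum = 504.82619.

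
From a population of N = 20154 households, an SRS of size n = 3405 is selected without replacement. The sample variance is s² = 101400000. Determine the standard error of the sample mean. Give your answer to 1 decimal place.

157.3

Under SRS without replacement, Var(ȳ) = (1 − f)·s²/n with f = n/N = 3405/20154 = 0.16894909.
Var(ȳ) = (1 − 0.16894909)·101400000/3405 = 0.83105091·29779.736 = 24748.476.
SE(ȳ) = √(24748.476) = 157.3.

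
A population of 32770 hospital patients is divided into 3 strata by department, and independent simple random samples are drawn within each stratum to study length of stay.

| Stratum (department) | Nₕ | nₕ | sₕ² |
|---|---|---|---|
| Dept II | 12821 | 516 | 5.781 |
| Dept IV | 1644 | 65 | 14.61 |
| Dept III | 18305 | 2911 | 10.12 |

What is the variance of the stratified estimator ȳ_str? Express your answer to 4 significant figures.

Var(ȳ_str) = Σₕ Wₕ²(1 − fₕ)sₕ²/nₕ with Wₕ = Nₕ/N, N = 32770.
Dept II: Wₕ = 0.39124199; term = 0.39124199²·(1 − 0.04024647)·5.781/516 = 0.0016459017.
Dept IV: Wₕ = 0.05016784; term = 0.05016784²·(1 − 0.03953771)·14.61/65 = 5.433353 × 10^-4.
Dept III: Wₕ = 0.55859017; term = 0.55859017²·(1 − 0.15902759)·10.12/2911 = 9.1223481 × 10^-4.
Sum = 0.0031014718.

0.003101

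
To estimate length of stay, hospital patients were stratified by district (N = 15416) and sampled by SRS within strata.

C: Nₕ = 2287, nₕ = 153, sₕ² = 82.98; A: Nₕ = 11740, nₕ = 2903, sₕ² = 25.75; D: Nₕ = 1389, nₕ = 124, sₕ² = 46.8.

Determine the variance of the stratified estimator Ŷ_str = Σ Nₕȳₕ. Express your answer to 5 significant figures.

4.2303 × 10^6

Var(Ŷ_str) = Σₕ Nₕ²(1 − fₕ)sₕ²/nₕ.
C: 2287²·(1 − 153/2287)·82.98/153 = 2.6469308 × 10^6.
A: 11740²·(1 − 2903/11740)·25.75/2903 = 920244.33.
D: 1389²·(1 − 124/1389)·46.8/124 = 663157.89.
Sum = 4.230333 × 10^6.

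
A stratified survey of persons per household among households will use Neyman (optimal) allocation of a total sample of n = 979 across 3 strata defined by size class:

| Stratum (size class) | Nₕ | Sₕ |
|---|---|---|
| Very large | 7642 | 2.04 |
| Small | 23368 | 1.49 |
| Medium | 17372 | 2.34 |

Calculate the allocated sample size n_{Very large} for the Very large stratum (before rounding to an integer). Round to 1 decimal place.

167.6

Neyman allocation: nₕ = n·NₕSₕ / Σⱼ NⱼSⱼ.
Σ NⱼSⱼ = 7642·2.04 + 23368·1.49 + 17372·2.34 = 91058.48.
n_{Very large} = 979·7642·2.04 / 91058.48 = 167.6.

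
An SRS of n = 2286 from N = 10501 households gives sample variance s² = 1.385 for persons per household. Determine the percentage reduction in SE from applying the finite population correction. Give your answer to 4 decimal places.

11.5519

f = n/N = 2286/10501 = 0.21769355.
SE_no-fpc = √(s²/n) = 0.024614259; SE_fpc = √((1−f)s²/n) = 0.021770842.
Ratio = √(1−f) = 0.88448089. Reduction = 100·(1 − 0.88448089) = 11.5519%.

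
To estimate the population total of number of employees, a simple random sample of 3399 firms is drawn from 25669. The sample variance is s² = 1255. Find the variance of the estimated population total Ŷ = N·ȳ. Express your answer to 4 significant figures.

2.111 × 10^8

Var(Ŷ) = N²·Var(ȳ) = N²·(1 − n/N)·s²/n.
f = 3399/25669 = 0.13241653; Var(ȳ) = 0.86758347·1255/3399 = 0.32033458.
Var(Ŷ) = 25669² · 0.32033458 = 2.1106767 × 10^8.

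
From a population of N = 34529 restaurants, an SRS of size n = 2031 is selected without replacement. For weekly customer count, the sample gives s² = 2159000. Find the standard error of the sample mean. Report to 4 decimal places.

31.6306

Under SRS without replacement, Var(ȳ) = (1 − f)·s²/n with f = n/N = 2031/34529 = 0.05882012.
Var(ȳ) = (1 − 0.05882012)·2159000/2031 = 0.94117988·1063.0231 = 1000.496.
SE(ȳ) = √(1000.496) = 31.6306.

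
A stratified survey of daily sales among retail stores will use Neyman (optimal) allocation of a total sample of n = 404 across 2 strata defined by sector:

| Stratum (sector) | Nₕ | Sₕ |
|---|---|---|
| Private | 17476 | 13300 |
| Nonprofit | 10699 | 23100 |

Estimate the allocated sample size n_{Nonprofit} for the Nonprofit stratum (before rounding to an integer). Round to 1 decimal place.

Neyman allocation: nₕ = n·NₕSₕ / Σⱼ NⱼSⱼ.
Σ NⱼSⱼ = 17476·13300 + 10699·23100 = 4.795777 × 10^8.
n_{Nonprofit} = 404·10699·23100 / (4.795777 × 10^8) = 208.2.

208.2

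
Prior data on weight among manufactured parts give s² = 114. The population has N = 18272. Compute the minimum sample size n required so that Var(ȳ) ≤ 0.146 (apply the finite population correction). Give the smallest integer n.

Without fpc, n₀ = s²/D = 114/0.146 = 780.8219.
With fpc, (1 − n/N)·s²/n ≤ D requires n ≥ n₀/(1 + n₀/N) = 780.8219/(1 + 780.8219/18272) = 748.8223.
Rounding up, n = 749.

749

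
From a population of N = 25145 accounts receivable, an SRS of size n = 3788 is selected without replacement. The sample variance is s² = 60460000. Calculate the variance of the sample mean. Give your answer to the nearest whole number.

Under SRS without replacement, Var(ȳ) = (1 − f)·s²/n with f = n/N = 3788/25145 = 0.15064625.
Var(ȳ) = (1 − 0.15064625)·60460000/3788 = 0.84935375·15960.929 = 13556.475.

13556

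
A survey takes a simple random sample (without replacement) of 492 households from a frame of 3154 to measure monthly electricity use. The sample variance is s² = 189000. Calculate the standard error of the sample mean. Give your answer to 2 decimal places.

Under SRS without replacement, Var(ȳ) = (1 − f)·s²/n with f = n/N = 492/3154 = 0.15599239.
Var(ȳ) = (1 − 0.15599239)·189000/492 = 0.84400761·384.14634 = 324.22244.
SE(ȳ) = √(324.22244) = 18.01.

18.01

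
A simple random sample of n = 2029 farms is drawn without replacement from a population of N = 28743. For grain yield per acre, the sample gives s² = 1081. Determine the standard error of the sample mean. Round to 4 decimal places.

Under SRS without replacement, Var(ȳ) = (1 − f)·s²/n with f = n/N = 2029/28743 = 0.07059110.
Var(ȳ) = (1 − 0.07059110)·1081/2029 = 0.92940890·0.53277477 = 0.49516561.
SE(ȳ) = √(0.49516561) = 0.7037.

0.7037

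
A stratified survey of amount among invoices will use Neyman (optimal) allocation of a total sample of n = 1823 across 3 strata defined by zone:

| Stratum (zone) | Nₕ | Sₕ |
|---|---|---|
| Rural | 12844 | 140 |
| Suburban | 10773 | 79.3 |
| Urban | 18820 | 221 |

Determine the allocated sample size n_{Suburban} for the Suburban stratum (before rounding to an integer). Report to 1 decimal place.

228.6

Neyman allocation: nₕ = n·NₕSₕ / Σⱼ NⱼSⱼ.
Σ NⱼSⱼ = 12844·140 + 10773·79.3 + 18820·221 = 6.8116789 × 10^6.
n_{Suburban} = 1823·10773·79.3 / (6.8116789 × 10^6) = 228.6.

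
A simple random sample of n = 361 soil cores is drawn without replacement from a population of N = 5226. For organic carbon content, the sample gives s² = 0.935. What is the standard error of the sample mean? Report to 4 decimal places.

0.0491

Under SRS without replacement, Var(ȳ) = (1 − f)·s²/n with f = n/N = 361/5226 = 0.06907769.
Var(ȳ) = (1 − 0.06907769)·0.935/361 = 0.93092231·0.0025900277 = 0.0024111146.
SE(ȳ) = √(0.0024111146) = 0.0491.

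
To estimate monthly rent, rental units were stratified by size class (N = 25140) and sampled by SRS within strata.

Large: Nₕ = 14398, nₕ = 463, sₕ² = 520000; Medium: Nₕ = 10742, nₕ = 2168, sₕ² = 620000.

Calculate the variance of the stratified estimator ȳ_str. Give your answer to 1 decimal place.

398.2

Var(ȳ_str) = Σₕ Wₕ²(1 − fₕ)sₕ²/nₕ with Wₕ = Nₕ/N, N = 25140.
Large: Wₕ = 0.57271281; term = 0.57271281²·(1 − 0.03215724)·520000/463 = 356.534.
Medium: Wₕ = 0.42728719; term = 0.42728719²·(1 − 0.20182461)·620000/2168 = 41.674509.
Sum = 398.20851.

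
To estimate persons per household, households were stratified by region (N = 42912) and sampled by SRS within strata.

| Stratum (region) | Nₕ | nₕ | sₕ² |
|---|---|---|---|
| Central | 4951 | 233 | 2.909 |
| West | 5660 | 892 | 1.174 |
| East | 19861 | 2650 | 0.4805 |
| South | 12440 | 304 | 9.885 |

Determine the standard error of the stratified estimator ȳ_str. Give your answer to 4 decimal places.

Var(ȳ_str) = Σₕ Wₕ²(1 − fₕ)sₕ²/nₕ with Wₕ = Nₕ/N, N = 42912.
Central: Wₕ = 0.11537565; term = 0.11537565²·(1 − 0.04706120)·2.909/233 = 1.58373 × 10^-4.
West: Wₕ = 0.13189784; term = 0.13189784²·(1 − 0.15759717)·1.174/892 = 1.9288498 × 10^-5.
East: Wₕ = 0.46283091; term = 0.46283091²·(1 − 0.13342732)·0.4805/2650 = 3.3658691 × 10^-5.
South: Wₕ = 0.28989560; term = 0.28989560²·(1 − 0.02443730)·9.885/304 = 0.0026658857.
Sum = 0.0028772059.
SE = √(0.0028772059) = 0.0536.

0.0536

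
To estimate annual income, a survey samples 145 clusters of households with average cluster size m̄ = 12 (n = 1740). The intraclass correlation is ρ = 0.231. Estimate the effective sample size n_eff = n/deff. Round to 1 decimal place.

491.4

deff = 1 + (12 − 1)·0.231 = 1 + 2.541 = 3.541.
n_eff = 1740 / 3.541 = 491.4.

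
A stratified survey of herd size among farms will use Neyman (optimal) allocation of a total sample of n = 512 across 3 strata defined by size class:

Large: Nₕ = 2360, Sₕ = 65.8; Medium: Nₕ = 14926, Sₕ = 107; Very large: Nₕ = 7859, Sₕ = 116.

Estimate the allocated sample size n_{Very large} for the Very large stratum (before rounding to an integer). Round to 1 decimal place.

Neyman allocation: nₕ = n·NₕSₕ / Σⱼ NⱼSⱼ.
Σ NⱼSⱼ = 2360·65.8 + 14926·107 + 7859·116 = 2.664014 × 10^6.
n_{Very large} = 512·7859·116 / (2.664014 × 10^6) = 175.2.

175.2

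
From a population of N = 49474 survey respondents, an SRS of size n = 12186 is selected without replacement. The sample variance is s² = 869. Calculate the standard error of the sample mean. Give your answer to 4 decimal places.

0.2318

Under SRS without replacement, Var(ȳ) = (1 − f)·s²/n with f = n/N = 12186/49474 = 0.24631119.
Var(ȳ) = (1 − 0.24631119)·869/12186 = 0.75368881·0.071311341 = 0.053746559.
SE(ȳ) = √(0.053746559) = 0.2318.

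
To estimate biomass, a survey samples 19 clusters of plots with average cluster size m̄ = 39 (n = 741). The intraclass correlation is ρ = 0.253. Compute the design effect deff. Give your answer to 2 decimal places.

deff = 1 + (39 − 1)·0.253 = 1 + 9.614 = 10.614.

10.61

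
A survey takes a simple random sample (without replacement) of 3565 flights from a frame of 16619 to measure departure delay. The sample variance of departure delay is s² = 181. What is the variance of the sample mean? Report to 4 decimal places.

Under SRS without replacement, Var(ȳ) = (1 − f)·s²/n with f = n/N = 3565/16619 = 0.21451351.
Var(ȳ) = (1 − 0.21451351)·181/3565 = 0.78548649·0.050771388 = 0.03988024.

0.0399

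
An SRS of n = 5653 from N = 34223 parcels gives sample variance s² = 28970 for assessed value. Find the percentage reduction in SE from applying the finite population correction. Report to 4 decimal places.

f = n/N = 5653/34223 = 0.16518131.
SE_no-fpc = √(s²/n) = 2.2637828; SE_fpc = √((1−f)s²/n) = 2.0683824.
Ratio = √(1−f) = 0.91368413. Reduction = 100·(1 − 0.91368413) = 8.6316%.

8.6316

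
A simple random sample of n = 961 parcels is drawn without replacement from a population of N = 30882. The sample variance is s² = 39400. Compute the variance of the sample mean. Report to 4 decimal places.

39.7231

Under SRS without replacement, Var(ȳ) = (1 − f)·s²/n with f = n/N = 961/30882 = 0.03111845.
Var(ȳ) = (1 − 0.03111845)·39400/961 = 0.96888155·40.998959 = 39.723135.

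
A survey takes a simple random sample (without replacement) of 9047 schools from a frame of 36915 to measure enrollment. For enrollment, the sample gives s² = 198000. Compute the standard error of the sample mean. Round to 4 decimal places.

4.0647

Under SRS without replacement, Var(ȳ) = (1 − f)·s²/n with f = n/N = 9047/36915 = 0.24507653.
Var(ȳ) = (1 − 0.24507653)·198000/9047 = 0.75492347·21.885708 = 16.522035.
SE(ȳ) = √(16.522035) = 4.0647.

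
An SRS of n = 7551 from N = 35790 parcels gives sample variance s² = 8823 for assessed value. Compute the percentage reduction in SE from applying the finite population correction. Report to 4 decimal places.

11.1732

f = n/N = 7551/35790 = 0.21098072.
SE_no-fpc = √(s²/n) = 1.0809507; SE_fpc = √((1−f)s²/n) = 0.96017349.
Ratio = √(1−f) = 0.88826757. Reduction = 100·(1 − 0.88826757) = 11.1732%.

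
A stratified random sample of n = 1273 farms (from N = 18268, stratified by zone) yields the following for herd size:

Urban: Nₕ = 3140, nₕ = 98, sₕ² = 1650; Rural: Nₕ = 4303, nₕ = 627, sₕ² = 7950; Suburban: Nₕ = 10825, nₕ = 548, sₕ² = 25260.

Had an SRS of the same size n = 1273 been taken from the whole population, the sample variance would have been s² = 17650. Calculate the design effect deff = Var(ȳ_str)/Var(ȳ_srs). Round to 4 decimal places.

1.2752

Var(ȳ_str) = Σ Wₕ²(1−fₕ)sₕ²/nₕ with Wₕ = Nₕ/18268:
  Urban: (3140/18268)²·(1−98/3140)·1650/98 = 0.48190865
  Rural: (4303/18268)²·(1−627/4303)·7950/627 = 0.6009861
  Suburban: (10825/18268)²·(1−548/10825)·25260/548 = 15.366149
  → Var(ȳ_str) = 16.449044.
Var(ȳ_srs) = (1 − 1273/18268)·17650/1273 = 12.898716.
deff = 16.449044 / 12.898716 = 1.2752.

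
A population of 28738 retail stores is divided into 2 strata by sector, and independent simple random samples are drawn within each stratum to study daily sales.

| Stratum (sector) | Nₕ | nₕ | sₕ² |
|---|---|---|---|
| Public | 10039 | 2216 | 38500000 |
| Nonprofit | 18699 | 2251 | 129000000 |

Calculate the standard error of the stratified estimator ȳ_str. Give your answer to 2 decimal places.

151.64

Var(ȳ_str) = Σₕ Wₕ²(1 − fₕ)sₕ²/nₕ with Wₕ = Nₕ/N, N = 28738.
Public: Wₕ = 0.34932842; term = 0.34932842²·(1 − 0.22073912)·38500000/2216 = 1652.1203.
Nonprofit: Wₕ = 0.65067158; term = 0.65067158²·(1 − 0.12038077)·129000000/2251 = 21341.877.
Sum = 22993.997.
SE = √(22993.997) = 151.64.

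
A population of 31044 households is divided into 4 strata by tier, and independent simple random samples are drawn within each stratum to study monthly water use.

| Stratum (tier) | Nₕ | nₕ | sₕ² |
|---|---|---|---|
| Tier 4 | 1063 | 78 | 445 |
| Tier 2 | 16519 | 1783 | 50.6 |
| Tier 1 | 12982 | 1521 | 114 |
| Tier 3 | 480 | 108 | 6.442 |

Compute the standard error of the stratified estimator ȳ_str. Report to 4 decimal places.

Var(ȳ_str) = Σₕ Wₕ²(1 − fₕ)sₕ²/nₕ with Wₕ = Nₕ/N, N = 31044.
Tier 4: Wₕ = 0.03424172; term = 0.03424172²·(1 − 0.07337723)·445/78 = 0.0061983994.
Tier 2: Wₕ = 0.53211571; term = 0.53211571²·(1 − 0.10793632)·50.6/1783 = 0.0071681517.
Tier 1: Wₕ = 0.41818065; term = 0.41818065²·(1 − 0.11716222)·114/1521 = 0.01157136.
Tier 3: Wₕ = 0.01546193; term = 0.01546193²·(1 − 0.22500000)·6.442/108 = 1.1051616 × 10^-5.
Sum = 0.024948963.
SE = √(0.024948963) = 0.1580.

0.1580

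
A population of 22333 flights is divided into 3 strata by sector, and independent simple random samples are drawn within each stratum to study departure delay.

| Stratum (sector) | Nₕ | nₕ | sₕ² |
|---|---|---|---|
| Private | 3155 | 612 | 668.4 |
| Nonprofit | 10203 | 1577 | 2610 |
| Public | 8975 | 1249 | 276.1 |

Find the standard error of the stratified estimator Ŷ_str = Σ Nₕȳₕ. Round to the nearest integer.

Var(Ŷ_str) = Σₕ Nₕ²(1 − fₕ)sₕ²/nₕ.
Private: 3155²·(1 − 612/3155)·668.4/612 = 8.7625547 × 10^6.
Nonprofit: 10203²·(1 − 1577/10203)·2610/1577 = 1.4566196 × 10^8.
Public: 8975²·(1 − 1249/8975)·276.1/1249 = 1.532827 × 10^7.
Sum = 1.6975278 × 10^8.
SE = √(1.6975278 × 10^8) = 13029.

13029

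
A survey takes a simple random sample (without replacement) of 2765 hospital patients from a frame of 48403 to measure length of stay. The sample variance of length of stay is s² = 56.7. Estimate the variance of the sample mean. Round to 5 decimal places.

0.01933

Under SRS without replacement, Var(ȳ) = (1 − f)·s²/n with f = n/N = 2765/48403 = 0.05712456.
Var(ȳ) = (1 − 0.05712456)·56.7/2765 = 0.94287544·0.020506329 = 0.019334914.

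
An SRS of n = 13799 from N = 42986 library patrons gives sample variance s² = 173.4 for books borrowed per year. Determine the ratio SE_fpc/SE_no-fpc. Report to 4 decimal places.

0.8240

f = n/N = 13799/42986 = 0.32101149.
SE_no-fpc = √(s²/n) = 0.11209874; SE_fpc = √((1−f)s²/n) = 0.092370214.
Ratio = √(1−f) = 0.82400759.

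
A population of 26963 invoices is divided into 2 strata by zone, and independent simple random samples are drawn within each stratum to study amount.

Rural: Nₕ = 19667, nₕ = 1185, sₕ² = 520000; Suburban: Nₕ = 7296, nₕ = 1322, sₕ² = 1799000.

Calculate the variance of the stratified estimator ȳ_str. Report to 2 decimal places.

Var(ȳ_str) = Σₕ Wₕ²(1 − fₕ)sₕ²/nₕ with Wₕ = Nₕ/N, N = 26963.
Rural: Wₕ = 0.72940697; term = 0.72940697²·(1 − 0.06025322)·520000/1185 = 219.39951.
Suburban: Wₕ = 0.27059303; term = 0.27059303²·(1 − 0.18119518)·1799000/1322 = 81.585566.
Sum = 300.98508.

300.99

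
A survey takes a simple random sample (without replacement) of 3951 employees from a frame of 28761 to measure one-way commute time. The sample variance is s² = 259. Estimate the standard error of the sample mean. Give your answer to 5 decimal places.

0.23780

Under SRS without replacement, Var(ȳ) = (1 − f)·s²/n with f = n/N = 3951/28761 = 0.13737353.
Var(ȳ) = (1 − 0.13737353)·259/3951 = 0.86262647·0.065553025 = 0.056547774.
SE(ȳ) = √(0.056547774) = 0.23780.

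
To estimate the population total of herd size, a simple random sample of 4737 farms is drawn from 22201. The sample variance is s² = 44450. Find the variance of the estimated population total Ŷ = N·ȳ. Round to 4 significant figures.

Var(Ŷ) = N²·Var(ȳ) = N²·(1 − n/N)·s²/n.
f = 4737/22201 = 0.21336877; Var(ȳ) = 0.78663123·44450/4737 = 7.381414.
Var(Ŷ) = 22201² · 7.381414 = 3.6381838 × 10^9.

3.638 × 10^9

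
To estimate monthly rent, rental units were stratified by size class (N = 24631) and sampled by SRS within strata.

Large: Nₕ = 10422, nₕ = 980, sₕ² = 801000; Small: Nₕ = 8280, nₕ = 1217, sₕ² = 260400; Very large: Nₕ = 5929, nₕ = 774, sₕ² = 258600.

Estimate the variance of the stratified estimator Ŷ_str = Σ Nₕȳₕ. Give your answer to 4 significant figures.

1.032 × 10^11

Var(Ŷ_str) = Σₕ Nₕ²(1 − fₕ)sₕ²/nₕ.
Large: 10422²·(1 − 980/10422)·801000/980 = 8.0430636 × 10^10.
Small: 8280²·(1 − 1217/8280)·260400/1217 = 1.2513245 × 10^10.
Very large: 5929²·(1 − 774/5929)·258600/774 = 1.0211691 × 10^10.
Sum = 1.0315557 × 10^11.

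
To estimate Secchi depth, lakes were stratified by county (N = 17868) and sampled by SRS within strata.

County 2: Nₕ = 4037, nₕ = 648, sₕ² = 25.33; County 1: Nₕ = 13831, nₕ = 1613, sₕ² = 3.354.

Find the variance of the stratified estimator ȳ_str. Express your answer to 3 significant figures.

0.00278

Var(ȳ_str) = Σₕ Wₕ²(1 − fₕ)sₕ²/nₕ with Wₕ = Nₕ/N, N = 17868.
County 2: Wₕ = 0.22593463; term = 0.22593463²·(1 − 0.16051523)·25.33/648 = 0.0016750918.
County 1: Wₕ = 0.77406537; term = 0.77406537²·(1 − 0.11662208)·3.354/1613 = 0.0011006025.
Sum = 0.0027756943.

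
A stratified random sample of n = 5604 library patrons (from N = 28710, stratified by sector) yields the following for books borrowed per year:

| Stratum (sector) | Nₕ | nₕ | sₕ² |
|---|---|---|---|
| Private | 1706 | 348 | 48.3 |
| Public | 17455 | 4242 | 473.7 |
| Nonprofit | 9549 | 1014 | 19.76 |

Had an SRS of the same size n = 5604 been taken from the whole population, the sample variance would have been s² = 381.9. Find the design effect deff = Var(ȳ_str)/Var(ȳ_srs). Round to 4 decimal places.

Var(ȳ_str) = Σ Wₕ²(1−fₕ)sₕ²/nₕ with Wₕ = Nₕ/28710:
  Private: (1706/28710)²·(1−348/1706)·48.3/348 = 3.9010391 × 10^-4
  Public: (17455/28710)²·(1−4242/17455)·473.7/4242 = 0.03124551
  Nonprofit: (9549/28710)²·(1−1014/9549)·19.76/1014 = 0.0019268327
  → Var(ȳ_str) = 0.033562447.
Var(ȳ_srs) = (1 − 5604/28710)·381.9/5604 = 0.054845766.
deff = 0.033562447 / 0.054845766 = 0.6119.

0.6119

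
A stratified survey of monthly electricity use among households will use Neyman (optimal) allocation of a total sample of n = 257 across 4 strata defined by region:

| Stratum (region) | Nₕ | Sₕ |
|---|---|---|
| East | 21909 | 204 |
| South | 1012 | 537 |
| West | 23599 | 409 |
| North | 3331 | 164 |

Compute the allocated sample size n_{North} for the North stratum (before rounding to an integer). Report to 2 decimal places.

9.23

Neyman allocation: nₕ = n·NₕSₕ / Σⱼ NⱼSⱼ.
Σ NⱼSⱼ = 21909·204 + 1012·537 + 23599·409 + 3331·164 = 1.5211155 × 10^7.
n_{North} = 257·3331·164 / (1.5211155 × 10^7) = 9.23.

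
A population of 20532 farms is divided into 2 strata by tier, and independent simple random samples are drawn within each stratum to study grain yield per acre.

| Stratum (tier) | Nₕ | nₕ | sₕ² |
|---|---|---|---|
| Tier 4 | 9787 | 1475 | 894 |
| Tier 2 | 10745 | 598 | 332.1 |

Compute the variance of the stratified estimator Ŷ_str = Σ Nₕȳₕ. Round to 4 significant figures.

Var(Ŷ_str) = Σₕ Nₕ²(1 − fₕ)sₕ²/nₕ.
Tier 4: 9787²·(1 − 1475/9787)·894/1475 = 4.9306096 × 10^7.
Tier 2: 10745²·(1 − 598/10745)·332.1/598 = 6.0549669 × 10^7.
Sum = 1.0985577 × 10^8.

1.099 × 10^8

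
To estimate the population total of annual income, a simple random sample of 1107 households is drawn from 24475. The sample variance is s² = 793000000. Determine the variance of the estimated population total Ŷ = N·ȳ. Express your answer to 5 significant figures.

4.0970 × 10^14

Var(Ŷ) = N²·Var(ȳ) = N²·(1 − n/N)·s²/n.
f = 1107/24475 = 0.04522983; Var(ȳ) = 0.95477017·793000000/1107 = 683950.09.
Var(Ŷ) = 24475² · 683950.09 = 4.0970363 × 10^14.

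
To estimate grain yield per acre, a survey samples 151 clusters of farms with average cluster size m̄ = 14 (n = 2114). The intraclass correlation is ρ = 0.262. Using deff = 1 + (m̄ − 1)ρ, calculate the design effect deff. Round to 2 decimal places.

deff = 1 + (14 − 1)·0.262 = 1 + 3.406 = 4.406.

4.41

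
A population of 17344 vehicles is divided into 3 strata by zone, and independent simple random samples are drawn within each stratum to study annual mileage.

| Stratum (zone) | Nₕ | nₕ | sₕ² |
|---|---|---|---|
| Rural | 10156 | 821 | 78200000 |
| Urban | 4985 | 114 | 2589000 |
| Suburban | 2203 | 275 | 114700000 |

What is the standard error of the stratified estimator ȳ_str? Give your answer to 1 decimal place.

194.3

Var(ȳ_str) = Σₕ Wₕ²(1 − fₕ)sₕ²/nₕ with Wₕ = Nₕ/N, N = 17344.
Rural: Wₕ = 0.58556273; term = 0.58556273²·(1 − 0.08083891)·78200000/821 = 30019.405.
Urban: Wₕ = 0.28741928; term = 0.28741928²·(1 − 0.02286861)·2589000/114 = 1833.2089.
Suburban: Wₕ = 0.12701799; term = 0.12701799²·(1 − 0.12482978)·114700000/275 = 5889.165.
Sum = 37741.779.
SE = √(37741.779) = 194.3.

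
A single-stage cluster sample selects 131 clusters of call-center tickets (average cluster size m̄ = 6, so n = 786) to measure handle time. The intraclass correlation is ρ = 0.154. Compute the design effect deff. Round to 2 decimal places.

1.77

deff = 1 + (6 − 1)·0.154 = 1 + 0.77 = 1.77.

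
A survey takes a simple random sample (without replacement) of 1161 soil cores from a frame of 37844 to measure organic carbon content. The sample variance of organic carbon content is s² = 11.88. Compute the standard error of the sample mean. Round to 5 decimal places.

0.09959

Under SRS without replacement, Var(ȳ) = (1 − f)·s²/n with f = n/N = 1161/37844 = 0.03067858.
Var(ȳ) = (1 − 0.03067858)·11.88/1161 = 0.96932142·0.010232558 = 0.0099186378.
SE(ȳ) = √(0.0099186378) = 0.09959.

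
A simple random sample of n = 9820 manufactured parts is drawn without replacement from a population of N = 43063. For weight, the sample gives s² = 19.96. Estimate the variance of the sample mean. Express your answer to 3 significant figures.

0.00157

Under SRS without replacement, Var(ȳ) = (1 − f)·s²/n with f = n/N = 9820/43063 = 0.22803799.
Var(ȳ) = (1 − 0.22803799)·19.96/9820 = 0.77196201·0.0020325866 = 0.0015690796.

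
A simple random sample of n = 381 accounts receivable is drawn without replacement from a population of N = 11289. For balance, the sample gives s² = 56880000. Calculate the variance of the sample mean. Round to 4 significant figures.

144300

Under SRS without replacement, Var(ȳ) = (1 − f)·s²/n with f = n/N = 381/11289 = 0.03374967.
Var(ȳ) = (1 − 0.03374967)·56880000/381 = 0.96625033·149291.34 = 144252.81.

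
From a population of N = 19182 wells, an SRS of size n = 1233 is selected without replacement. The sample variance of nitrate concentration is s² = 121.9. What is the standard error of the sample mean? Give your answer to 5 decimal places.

0.30415

Under SRS without replacement, Var(ȳ) = (1 − f)·s²/n with f = n/N = 1233/19182 = 0.06427901.
Var(ȳ) = (1 − 0.06427901)·121.9/1233 = 0.93572099·0.098864558 = 0.092509642.
SE(ȳ) = √(0.092509642) = 0.30415.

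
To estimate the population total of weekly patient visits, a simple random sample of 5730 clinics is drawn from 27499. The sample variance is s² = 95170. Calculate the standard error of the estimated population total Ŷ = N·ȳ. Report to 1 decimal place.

Var(Ŷ) = N²·Var(ȳ) = N²·(1 − n/N)·s²/n.
f = 5730/27499 = 0.20837121; Var(ȳ) = 0.79162879·95170/5730 = 13.148222.
Var(Ŷ) = 27499² · 13.148222 = 9.9426197 × 10^9.
SE(Ŷ) = √(9.9426197 × 10^9) = 99712.7.

99712.7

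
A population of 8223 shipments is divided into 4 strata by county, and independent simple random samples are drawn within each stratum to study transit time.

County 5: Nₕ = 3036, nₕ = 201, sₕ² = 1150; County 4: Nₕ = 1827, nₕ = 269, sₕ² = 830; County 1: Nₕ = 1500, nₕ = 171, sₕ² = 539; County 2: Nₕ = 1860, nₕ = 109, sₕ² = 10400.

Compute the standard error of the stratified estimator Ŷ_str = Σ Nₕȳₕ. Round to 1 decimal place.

Var(Ŷ_str) = Σₕ Nₕ²(1 − fₕ)sₕ²/nₕ.
County 5: 3036²·(1 − 201/3036)·1150/201 = 4.9244373 × 10^7.
County 4: 1827²·(1 − 269/1827)·830/269 = 8.7827761 × 10^6.
County 1: 1500²·(1 − 171/1500)·539/171 = 6.2836053 × 10^6.
County 2: 1860²·(1 − 109/1860)·10400/109 = 3.1074628 × 10^8.
Sum = 3.7505703 × 10^8.
SE = √(3.7505703 × 10^8) = 19366.4.

19366.4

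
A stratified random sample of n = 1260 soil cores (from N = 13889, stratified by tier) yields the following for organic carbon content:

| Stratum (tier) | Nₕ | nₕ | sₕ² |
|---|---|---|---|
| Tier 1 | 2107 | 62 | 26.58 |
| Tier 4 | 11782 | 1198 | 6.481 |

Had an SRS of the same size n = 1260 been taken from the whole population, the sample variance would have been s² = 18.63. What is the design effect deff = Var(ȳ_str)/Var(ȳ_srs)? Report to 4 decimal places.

Var(ȳ_str) = Σ Wₕ²(1−fₕ)sₕ²/nₕ with Wₕ = Nₕ/13889:
  Tier 1: (2107/13889)²·(1−62/2107)·26.58/62 = 0.0095758907
  Tier 4: (11782/13889)²·(1−1198/11782)·6.481/1198 = 0.0034971326
  → Var(ȳ_str) = 0.013073023.
Var(ȳ_srs) = (1 − 1260/13889)·18.63/1260 = 0.013444365.
deff = 0.013073023 / 0.013444365 = 0.9724.

0.9724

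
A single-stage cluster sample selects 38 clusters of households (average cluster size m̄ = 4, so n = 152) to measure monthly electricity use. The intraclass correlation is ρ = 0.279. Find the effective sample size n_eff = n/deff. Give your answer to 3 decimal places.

82.744

deff = 1 + (4 − 1)·0.279 = 1 + 0.837 = 1.837.
n_eff = 152 / 1.837 = 82.744.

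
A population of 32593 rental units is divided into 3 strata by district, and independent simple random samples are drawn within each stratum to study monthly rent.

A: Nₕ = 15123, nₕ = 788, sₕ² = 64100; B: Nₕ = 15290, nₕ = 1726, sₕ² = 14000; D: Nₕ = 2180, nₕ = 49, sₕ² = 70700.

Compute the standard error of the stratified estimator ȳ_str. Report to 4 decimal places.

Var(ȳ_str) = Σₕ Wₕ²(1 − fₕ)sₕ²/nₕ with Wₕ = Nₕ/N, N = 32593.
A: Wₕ = 0.46399534; term = 0.46399534²·(1 − 0.05210606)·64100/788 = 16.600409.
B: Wₕ = 0.46911914; term = 0.46911914²·(1 − 0.11288424)·14000/1726 = 1.5835575.
D: Wₕ = 0.06688553; term = 0.06688553²·(1 − 0.02247706)·70700/49 = 6.3097856.
Sum = 24.493752.
SE = √(24.493752) = 4.9491.

4.9491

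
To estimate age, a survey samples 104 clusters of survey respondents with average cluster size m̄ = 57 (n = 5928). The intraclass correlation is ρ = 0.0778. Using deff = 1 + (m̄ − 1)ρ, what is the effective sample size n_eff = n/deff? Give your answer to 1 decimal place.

deff = 1 + (57 − 1)·0.0778 = 1 + 4.3568 = 5.3568.
n_eff = 5928 / 5.3568 = 1106.6.

1106.6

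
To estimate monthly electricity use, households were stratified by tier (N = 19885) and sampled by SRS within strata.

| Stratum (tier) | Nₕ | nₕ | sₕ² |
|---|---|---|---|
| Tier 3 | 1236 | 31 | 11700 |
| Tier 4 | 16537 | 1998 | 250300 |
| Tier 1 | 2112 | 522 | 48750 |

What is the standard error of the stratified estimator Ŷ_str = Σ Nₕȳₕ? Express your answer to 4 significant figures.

176100

Var(Ŷ_str) = Σₕ Nₕ²(1 − fₕ)sₕ²/nₕ.
Tier 3: 1236²·(1 − 31/1236)·11700/31 = 5.6212084 × 10^8.
Tier 4: 16537²·(1 − 1998/16537)·250300/1998 = 3.0120115 × 10^10.
Tier 1: 2112²·(1 − 522/2112)·48750/522 = 3.1361379 × 10^8.
Sum = 3.099585 × 10^10.
SE = √(3.099585 × 10^10) = 176100.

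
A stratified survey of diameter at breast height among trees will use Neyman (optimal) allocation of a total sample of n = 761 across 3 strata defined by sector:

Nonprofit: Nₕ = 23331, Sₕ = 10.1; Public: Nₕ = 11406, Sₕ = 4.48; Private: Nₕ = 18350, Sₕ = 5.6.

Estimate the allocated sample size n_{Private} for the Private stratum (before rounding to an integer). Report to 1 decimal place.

200.8

Neyman allocation: nₕ = n·NₕSₕ / Σⱼ NⱼSⱼ.
Σ NⱼSⱼ = 23331·10.1 + 11406·4.48 + 18350·5.6 = 389501.98.
n_{Private} = 761·18350·5.6 / 389501.98 = 200.8.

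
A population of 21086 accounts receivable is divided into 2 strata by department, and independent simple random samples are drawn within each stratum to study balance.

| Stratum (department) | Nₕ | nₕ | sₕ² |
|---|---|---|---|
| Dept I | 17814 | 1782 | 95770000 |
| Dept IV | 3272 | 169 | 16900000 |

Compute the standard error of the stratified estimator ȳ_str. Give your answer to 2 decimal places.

191.84

Var(ȳ_str) = Σₕ Wₕ²(1 − fₕ)sₕ²/nₕ with Wₕ = Nₕ/N, N = 21086.
Dept I: Wₕ = 0.84482595; term = 0.84482595²·(1 − 0.10003368)·95770000/1782 = 34520.934.
Dept IV: Wₕ = 0.15517405; term = 0.15517405²·(1 − 0.05165037)·16900000/169 = 2283.5297.
Sum = 36804.464.
SE = √(36804.464) = 191.84.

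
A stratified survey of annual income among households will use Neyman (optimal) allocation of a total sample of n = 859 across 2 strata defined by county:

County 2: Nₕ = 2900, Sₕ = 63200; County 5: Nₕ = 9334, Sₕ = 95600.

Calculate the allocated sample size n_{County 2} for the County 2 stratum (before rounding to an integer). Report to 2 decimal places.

Neyman allocation: nₕ = n·NₕSₕ / Σⱼ NⱼSⱼ.
Σ NⱼSⱼ = 2900·63200 + 9334·95600 = 1.0756104 × 10^9.
n_{County 2} = 859·2900·63200 / (1.0756104 × 10^9) = 146.37.

146.37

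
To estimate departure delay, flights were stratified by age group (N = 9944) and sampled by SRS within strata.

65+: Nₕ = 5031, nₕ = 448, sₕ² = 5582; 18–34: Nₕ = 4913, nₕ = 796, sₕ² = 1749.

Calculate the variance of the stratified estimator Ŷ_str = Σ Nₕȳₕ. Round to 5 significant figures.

3.3173 × 10^8

Var(Ŷ_str) = Σₕ Nₕ²(1 − fₕ)sₕ²/nₕ.
65+: 5031²·(1 − 448/5031)·5582/448 = 2.8728701 × 10^8.
18–34: 4913²·(1 − 796/4913)·1749/796 = 4.4443103 × 10^7.
Sum = 3.3173011 × 10^8.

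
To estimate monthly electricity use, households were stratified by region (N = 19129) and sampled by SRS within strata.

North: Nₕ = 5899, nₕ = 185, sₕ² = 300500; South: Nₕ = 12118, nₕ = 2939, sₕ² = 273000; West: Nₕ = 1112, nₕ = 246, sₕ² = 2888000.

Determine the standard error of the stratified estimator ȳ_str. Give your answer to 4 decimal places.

Var(ȳ_str) = Σₕ Wₕ²(1 − fₕ)sₕ²/nₕ with Wₕ = Nₕ/N, N = 19129.
North: Wₕ = 0.30837995; term = 0.30837995²·(1 − 0.03136125)·300500/185 = 149.62592.
South: Wₕ = 0.63348842; term = 0.63348842²·(1 − 0.24253177)·273000/2939 = 28.236109.
West: Wₕ = 0.05813163; term = 0.05813163²·(1 − 0.22122302)·2888000/246 = 30.895856.
Sum = 208.75789.
SE = √(208.75789) = 14.4485.

14.4485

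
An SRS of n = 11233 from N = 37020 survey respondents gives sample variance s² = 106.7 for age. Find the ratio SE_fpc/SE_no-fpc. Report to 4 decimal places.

f = n/N = 11233/37020 = 0.30343058.
SE_no-fpc = √(s²/n) = 0.097461778; SE_fpc = √((1−f)s²/n) = 0.081342316.
Ratio = √(1−f) = 0.83460735.

0.8346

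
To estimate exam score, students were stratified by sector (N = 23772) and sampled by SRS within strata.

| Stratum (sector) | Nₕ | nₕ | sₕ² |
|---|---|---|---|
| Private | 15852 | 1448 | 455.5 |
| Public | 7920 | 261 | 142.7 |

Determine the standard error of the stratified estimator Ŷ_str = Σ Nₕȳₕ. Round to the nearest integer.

10247

Var(Ŷ_str) = Σₕ Nₕ²(1 − fₕ)sₕ²/nₕ.
Private: 15852²·(1 − 1448/15852)·455.5/1448 = 7.1826879 × 10^7.
Public: 7920²·(1 − 261/7920)·142.7/261 = 3.3165055 × 10^7.
Sum = 1.0499193 × 10^8.
SE = √(1.0499193 × 10^8) = 10247.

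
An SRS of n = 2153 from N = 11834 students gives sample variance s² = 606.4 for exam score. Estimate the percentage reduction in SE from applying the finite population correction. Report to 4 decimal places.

f = n/N = 2153/11834 = 0.18193341.
SE_no-fpc = √(s²/n) = 0.53071038; SE_fpc = √((1−f)s²/n) = 0.48001179.
Ratio = √(1−f) = 0.90447034. Reduction = 100·(1 − 0.90447034) = 9.5530%.

9.5530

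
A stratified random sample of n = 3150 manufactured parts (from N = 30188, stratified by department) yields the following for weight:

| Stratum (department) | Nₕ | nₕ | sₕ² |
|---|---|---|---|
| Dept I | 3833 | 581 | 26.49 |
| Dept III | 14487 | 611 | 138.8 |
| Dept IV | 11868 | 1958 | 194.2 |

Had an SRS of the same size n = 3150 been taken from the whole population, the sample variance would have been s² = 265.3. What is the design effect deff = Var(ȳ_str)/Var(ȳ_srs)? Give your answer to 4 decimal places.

Var(ȳ_str) = Σ Wₕ²(1−fₕ)sₕ²/nₕ with Wₕ = Nₕ/30188:
  Dept I: (3833/30188)²·(1−581/3833)·26.49/581 = 6.2362928 × 10^-4
  Dept III: (14487/30188)²·(1−611/14487)·138.8/611 = 0.05010976
  Dept IV: (11868/30188)²·(1−1958/11868)·194.2/1958 = 0.012800268
  → Var(ȳ_str) = 0.063533657.
Var(ȳ_srs) = (1 − 3150/30188)·265.3/3150 = 0.075433962.
deff = 0.063533657 / 0.075433962 = 0.8422.

0.8422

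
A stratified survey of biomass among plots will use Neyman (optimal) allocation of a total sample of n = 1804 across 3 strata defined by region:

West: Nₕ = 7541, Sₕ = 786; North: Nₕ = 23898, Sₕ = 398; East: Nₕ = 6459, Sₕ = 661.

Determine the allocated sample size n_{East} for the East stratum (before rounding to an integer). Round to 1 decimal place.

Neyman allocation: nₕ = n·NₕSₕ / Σⱼ NⱼSⱼ.
Σ NⱼSⱼ = 7541·786 + 23898·398 + 6459·661 = 1.9708029 × 10^7.
n_{East} = 1804·6459·661 / (1.9708029 × 10^7) = 390.8.

390.8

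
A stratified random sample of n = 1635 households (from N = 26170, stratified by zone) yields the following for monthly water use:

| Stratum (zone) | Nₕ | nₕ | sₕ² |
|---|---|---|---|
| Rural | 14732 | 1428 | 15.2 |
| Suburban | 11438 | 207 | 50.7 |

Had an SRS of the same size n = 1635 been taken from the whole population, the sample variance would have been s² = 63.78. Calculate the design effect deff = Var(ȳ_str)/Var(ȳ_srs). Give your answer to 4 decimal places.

1.3395

Var(ȳ_str) = Σ Wₕ²(1−fₕ)sₕ²/nₕ with Wₕ = Nₕ/26170:
  Rural: (14732/26170)²·(1−1428/14732)·15.2/1428 = 0.0030461542
  Suburban: (11438/26170)²·(1−207/11438)·50.7/207 = 0.045940814
  → Var(ȳ_str) = 0.048986968.
Var(ȳ_srs) = (1 − 1635/26170)·63.78/1635 = 0.036572033.
deff = 0.048986968 / 0.036572033 = 1.3395.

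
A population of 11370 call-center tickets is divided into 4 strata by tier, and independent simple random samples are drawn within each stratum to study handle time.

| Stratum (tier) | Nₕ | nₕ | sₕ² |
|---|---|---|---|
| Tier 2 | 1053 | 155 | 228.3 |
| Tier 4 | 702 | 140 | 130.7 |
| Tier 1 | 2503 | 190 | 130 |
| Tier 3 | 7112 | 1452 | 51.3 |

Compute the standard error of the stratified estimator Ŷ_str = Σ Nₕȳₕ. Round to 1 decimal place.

Var(Ŷ_str) = Σₕ Nₕ²(1 − fₕ)sₕ²/nₕ.
Tier 2: 1053²·(1 − 155/1053)·228.3/155 = 1.3927685 × 10^6.
Tier 4: 702²·(1 − 140/702)·130.7/140 = 368316.33.
Tier 1: 2503²·(1 − 190/2503)·130/190 = 3.9611951 × 10^6.
Tier 3: 7112²·(1 − 1452/7112)·51.3/1452 = 1.4221943 × 10^6.
Sum = 7.1444742 × 10^6.
SE = √(7.1444742 × 10^6) = 2672.9.

2672.9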